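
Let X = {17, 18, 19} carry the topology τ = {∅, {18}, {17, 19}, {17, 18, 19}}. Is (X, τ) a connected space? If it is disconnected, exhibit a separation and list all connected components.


(X, τ) is disconnected; components = [{18}, {17, 19}].

Find clopen sets (U ∈ τ with X ∖ U ∈ τ):
  U = ∅, X ∖ U = {17, 18, 19} — both open, so U is clopen.
  U = {18}, X ∖ U = {17, 19} — both open, so U is clopen.
  U = {17, 19}, X ∖ U = {18} — both open, so U is clopen.
  U = {17, 18, 19}, X ∖ U = ∅ — both open, so U is clopen.
Nontrivial clopen(s) exist: e.g. {17, 19}. So (X, τ) is disconnected.
Compute connected components by grouping points that agree on all clopens:
  component: {18}
  component: {17, 19}


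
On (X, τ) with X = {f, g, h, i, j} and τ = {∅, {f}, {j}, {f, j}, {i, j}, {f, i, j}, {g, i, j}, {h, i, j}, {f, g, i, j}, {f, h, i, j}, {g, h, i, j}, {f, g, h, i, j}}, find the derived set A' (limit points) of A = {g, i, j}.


A' = {g, h, i}

For each x ∈ X, list the open sets U ∈ τ with x ∈ U, then check whether U ∩ (A ∖ {x}) ≠ ∅ for every such U.
  x = f: open {f} ∋ x has {f} ∩ (A ∖ {f}) = ∅, so x is NOT a limit point.
  x = g: opens ∋ x are {g, i, j}, {f, g, i, j}, {g, h, i, j}, {f, g, h, i, j}; each meets A ∖ {g}, so x IS a limit point.
  x = h: opens ∋ x are {h, i, j}, {f, h, i, j}, {g, h, i, j}, {f, g, h, i, j}; each meets A ∖ {h}, so x IS a limit point.
  x = i: opens ∋ x are {i, j}, {f, i, j}, {g, i, j}, {h, i, j}, {f, g, i, j}, {f, h, i, j}, {g, h, i, j}, {f, g, h, i, j}; each meets A ∖ {i}, so x IS a limit point.
  x = j: open {j} ∋ x has {j} ∩ (A ∖ {j}) = ∅, so x is NOT a limit point.
Collecting: A' = {g, h, i}.


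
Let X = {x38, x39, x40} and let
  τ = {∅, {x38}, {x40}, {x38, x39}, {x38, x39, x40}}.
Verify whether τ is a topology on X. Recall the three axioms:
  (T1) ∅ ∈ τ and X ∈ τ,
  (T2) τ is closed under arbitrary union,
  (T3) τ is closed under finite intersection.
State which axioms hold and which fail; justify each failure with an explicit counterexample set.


τ is NOT a topology on X.

Axiom (T1): ∅ ∈ τ? Yes; X ∈ τ? Yes.
Axiom (T2/T3): check pairwise unions and intersections of members of τ.
Counterexample for (T2): {x38} ∪ {x40} = {x38, x40} ∉ τ. Therefore τ is NOT a topology.


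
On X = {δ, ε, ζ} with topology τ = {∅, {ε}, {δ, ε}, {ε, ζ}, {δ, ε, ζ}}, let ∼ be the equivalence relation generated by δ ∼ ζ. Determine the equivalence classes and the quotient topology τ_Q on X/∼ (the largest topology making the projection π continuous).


X/∼ = {[δ=ζ], [ε]}; |τ_Q| = 3.

Equivalence classes: [δ=ζ], [ε].
Quotient map π: X → X/∼ sends δ ↦ [δ=ζ], ε ↦ [ε], ζ ↦ [δ=ζ].
For each subset V ⊆ X/∼, compute π^{-1}(V) ⊆ X and check whether π^{-1}(V) ∈ τ. V is open in τ_Q iff π^{-1}(V) ∈ τ.
  V = {}: π^{-1}(V) = ∅ ∈ τ ✓.
  V = {[δ=ζ]}: π^{-1}(V) = {δ, ζ} ∉ τ ✗.
  V = {[ε]}: π^{-1}(V) = {ε} ∈ τ ✓.
  V = {[δ=ζ], [ε]}: π^{-1}(V) = {δ, ε, ζ} ∈ τ ✓.
Open sets in the quotient: τ_Q = {{}, {[ε]}, {[δ=ζ], [ε]}} (3 elements).


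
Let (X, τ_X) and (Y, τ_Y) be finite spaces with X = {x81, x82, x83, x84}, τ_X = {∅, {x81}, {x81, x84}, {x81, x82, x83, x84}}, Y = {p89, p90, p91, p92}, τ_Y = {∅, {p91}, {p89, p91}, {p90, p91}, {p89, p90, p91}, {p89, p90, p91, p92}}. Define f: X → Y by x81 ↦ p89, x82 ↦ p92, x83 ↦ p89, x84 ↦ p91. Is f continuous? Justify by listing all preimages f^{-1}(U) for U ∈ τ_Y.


f is NOT continuous.

Compute f^{-1}(U) for each U ∈ τ_Y:
  U = ∅: f^{-1}(U) = ∅ ∈ τ_X ✓.
  U = {p91}: f^{-1}(U) = {x84} ∉ τ_X ✗.
  U = {p89, p91}: f^{-1}(U) = {x81, x83, x84} ∉ τ_X ✗.
  U = {p90, p91}: f^{-1}(U) = {x84} ∉ τ_X ✗.
  U = {p89, p90, p91}: f^{-1}(U) = {x81, x83, x84} ∉ τ_X ✗.
  U = {p89, p90, p91, p92}: f^{-1}(U) = {x81, x82, x83, x84} ∈ τ_X ✓.
Found U = {p91} with f^{-1}(U) = {x84} not in τ_X. Therefore f is NOT continuous.


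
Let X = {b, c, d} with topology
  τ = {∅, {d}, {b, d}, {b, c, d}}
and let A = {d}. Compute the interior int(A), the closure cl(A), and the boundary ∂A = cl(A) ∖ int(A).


int(A) = {d}, cl(A) = {b, c, d}, ∂A = {b, c}.

Closed sets in (X, τ) are complements of opens:
  closed(X, τ) = {∅, {c}, {b, c}, {b, c, d}}.
int(A) = ⋃ {U ∈ τ : U ⊆ A}. Opens contained in A: ∅, {d}.
Taking the union of these: int(A) = {d}.
cl(A) = ⋂ {C closed : A ⊆ C}. Closed sets containing A: {b, c, d}.
Intersecting these: cl(A) = {b, c, d}.
∂A = cl(A) ∖ int(A) = {b, c, d} ∖ {d} = {b, c}.


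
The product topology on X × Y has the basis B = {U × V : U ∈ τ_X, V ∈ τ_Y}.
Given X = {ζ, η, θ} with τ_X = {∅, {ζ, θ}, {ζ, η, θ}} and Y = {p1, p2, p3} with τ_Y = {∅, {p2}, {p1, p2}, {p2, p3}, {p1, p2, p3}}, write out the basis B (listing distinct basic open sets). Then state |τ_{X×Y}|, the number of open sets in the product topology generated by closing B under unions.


Basis B = {∅ × ∅, {ζ, θ} × {p2}, {ζ, η, θ} × {p2}, {ζ, θ} × {p1, p2}, {ζ, θ} × {p2, p3}, {ζ, θ} × {p1, p2, p3}, {ζ, η, θ} × {p1, p2}, {ζ, η, θ} × {p2, p3}, {ζ, η, θ} × {p1, p2, p3}}; |τ_{X×Y}| = 14.

Enumerate products U × V with U ∈ τ_X, V ∈ τ_Y (deduplicated):
  ∅ × ∅ = {} (∅)
  {ζ, θ} × {p2} = {(ζ,p2), (θ,p2)}
  {ζ, η, θ} × {p2} = {(ζ,p2), (η,p2), (θ,p2)}
  {ζ, θ} × {p1, p2} = {(ζ,p1), (ζ,p2), (θ,p1), (θ,p2)}
  {ζ, θ} × {p2, p3} = {(ζ,p2), (ζ,p3), (θ,p2), (θ,p3)}
  {ζ, θ} × {p1, p2, p3} = {(ζ,p1), (ζ,p2), (ζ,p3), (θ,p1), (θ,p2), (θ,p3)}
  {ζ, η, θ} × {p1, p2} = {(ζ,p1), (ζ,p2), (η,p1), (η,p2), (θ,p1), (θ,p2)}
  {ζ, η, θ} × {p2, p3} = {(ζ,p2), (ζ,p3), (η,p2), (η,p3), (θ,p2), (θ,p3)}
  {ζ, η, θ} × {p1, p2, p3} = {(ζ,p1), (ζ,p2), (ζ,p3), (η,p1), (η,p2), (η,p3), (θ,p1), (θ,p2), (θ,p3)}
These 9 distinct sets form the basis B.
Close under arbitrary unions to get τ_{X×Y}; counting gives |τ_{X×Y}| = 14.


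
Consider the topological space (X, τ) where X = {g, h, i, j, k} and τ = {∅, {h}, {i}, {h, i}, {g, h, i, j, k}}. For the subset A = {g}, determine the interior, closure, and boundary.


int(A) = ∅, cl(A) = {g, j, k}, ∂A = {g, j, k}.

Closed sets in (X, τ) are complements of opens:
  closed(X, τ) = {∅, {g, j, k}, {g, h, j, k}, {g, i, j, k}, {g, h, i, j, k}}.
int(A) = ⋃ {U ∈ τ : U ⊆ A}. Opens contained in A: ∅.
Taking the union of these: int(A) = ∅.
cl(A) = ⋂ {C closed : A ⊆ C}. Closed sets containing A: {g, j, k}, {g, h, j, k}, {g, i, j, k}, {g, h, i, j, k}.
Intersecting these: cl(A) = {g, j, k}.
∂A = cl(A) ∖ int(A) = {g, j, k} ∖ ∅ = {g, j, k}.


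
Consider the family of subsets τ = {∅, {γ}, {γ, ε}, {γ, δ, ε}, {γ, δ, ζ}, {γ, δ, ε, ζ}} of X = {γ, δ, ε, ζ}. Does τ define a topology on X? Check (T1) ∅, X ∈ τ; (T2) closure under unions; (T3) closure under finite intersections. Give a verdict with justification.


τ is NOT a topology on X.

Axiom (T1): ∅ ∈ τ? Yes; X ∈ τ? Yes.
Axiom (T2/T3): check pairwise unions and intersections of members of τ.
Counterexample for (T3): {γ, δ, ε} ∩ {γ, δ, ζ} = {γ, δ} ∉ τ. Therefore τ is NOT a topology.


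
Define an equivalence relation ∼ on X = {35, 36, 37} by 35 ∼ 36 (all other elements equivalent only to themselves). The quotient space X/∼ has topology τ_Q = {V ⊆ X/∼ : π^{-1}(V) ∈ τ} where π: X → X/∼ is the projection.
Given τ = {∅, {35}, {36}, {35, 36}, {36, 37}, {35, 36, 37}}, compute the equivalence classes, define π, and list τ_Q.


X/∼ = {[35=36], [37]}; |τ_Q| = 3.

Equivalence classes: [35=36], [37].
Quotient map π: X → X/∼ sends 35 ↦ [35=36], 36 ↦ [35=36], 37 ↦ [37].
For each subset V ⊆ X/∼, compute π^{-1}(V) ⊆ X and check whether π^{-1}(V) ∈ τ. V is open in τ_Q iff π^{-1}(V) ∈ τ.
  V = {}: π^{-1}(V) = ∅ ∈ τ ✓.
  V = {[35=36]}: π^{-1}(V) = {35, 36} ∈ τ ✓.
  V = {[37]}: π^{-1}(V) = {37} ∉ τ ✗.
  V = {[35=36], [37]}: π^{-1}(V) = {35, 36, 37} ∈ τ ✓.
Open sets in the quotient: τ_Q = {{}, {[35=36]}, {[35=36], [37]}} (3 elements).


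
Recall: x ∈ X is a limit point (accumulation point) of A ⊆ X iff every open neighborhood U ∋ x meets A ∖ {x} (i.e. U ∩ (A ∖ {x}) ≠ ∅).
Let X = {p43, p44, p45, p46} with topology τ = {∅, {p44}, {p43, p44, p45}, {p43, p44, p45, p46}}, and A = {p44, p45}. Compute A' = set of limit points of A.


A' = {p43, p45, p46}

For each x ∈ X, list the open sets U ∈ τ with x ∈ U, then check whether U ∩ (A ∖ {x}) ≠ ∅ for every such U.
  x = p43: opens ∋ x are {p43, p44, p45}, {p43, p44, p45, p46}; each meets A ∖ {p43}, so x IS a limit point.
  x = p44: open {p44} ∋ x has {p44} ∩ (A ∖ {p44}) = ∅, so x is NOT a limit point.
  x = p45: opens ∋ x are {p43, p44, p45}, {p43, p44, p45, p46}; each meets A ∖ {p45}, so x IS a limit point.
  x = p46: opens ∋ x are {p43, p44, p45, p46}; each meets A ∖ {p46}, so x IS a limit point.
Collecting: A' = {p43, p45, p46}.


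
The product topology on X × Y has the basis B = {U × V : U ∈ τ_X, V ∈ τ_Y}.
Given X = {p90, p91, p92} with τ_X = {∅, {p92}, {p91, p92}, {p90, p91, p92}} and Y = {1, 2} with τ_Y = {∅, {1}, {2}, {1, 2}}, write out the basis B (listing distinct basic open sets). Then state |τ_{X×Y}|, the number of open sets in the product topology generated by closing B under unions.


Basis B = {∅ × ∅, {p92} × {1}, {p92} × {2}, {p91, p92} × {1}, {p91, p92} × {2}, {p92} × {1, 2}, {p90, p91, p92} × {1}, {p90, p91, p92} × {2}, {p91, p92} × {1, 2}, {p90, p91, p92} × {1, 2}}; |τ_{X×Y}| = 16.

Enumerate products U × V with U ∈ τ_X, V ∈ τ_Y (deduplicated):
  ∅ × ∅ = {} (∅)
  {p92} × {1} = {(p92,1)}
  {p92} × {2} = {(p92,2)}
  {p91, p92} × {1} = {(p91,1), (p92,1)}
  {p91, p92} × {2} = {(p91,2), (p92,2)}
  {p92} × {1, 2} = {(p92,1), (p92,2)}
  {p90, p91, p92} × {1} = {(p90,1), (p91,1), (p92,1)}
  {p90, p91, p92} × {2} = {(p90,2), (p91,2), (p92,2)}
  {p91, p92} × {1, 2} = {(p91,1), (p91,2), (p92,1), (p92,2)}
  {p90, p91, p92} × {1, 2} = {(p90,1), (p90,2), (p91,1), (p91,2), (p92,1), (p92,2)}
These 10 distinct sets form the basis B.
Close under arbitrary unions to get τ_{X×Y}; counting gives |τ_{X×Y}| = 16.


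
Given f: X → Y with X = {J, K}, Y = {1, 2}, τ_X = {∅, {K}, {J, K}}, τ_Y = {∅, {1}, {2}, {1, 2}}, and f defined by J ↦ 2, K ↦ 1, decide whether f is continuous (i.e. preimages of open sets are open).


f is NOT continuous.

Compute f^{-1}(U) for each U ∈ τ_Y:
  U = ∅: f^{-1}(U) = ∅ ∈ τ_X ✓.
  U = {1}: f^{-1}(U) = {K} ∈ τ_X ✓.
  U = {2}: f^{-1}(U) = {J} ∉ τ_X ✗.
  U = {1, 2}: f^{-1}(U) = {J, K} ∈ τ_X ✓.
Found U = {2} with f^{-1}(U) = {J} not in τ_X. Therefore f is NOT continuous.


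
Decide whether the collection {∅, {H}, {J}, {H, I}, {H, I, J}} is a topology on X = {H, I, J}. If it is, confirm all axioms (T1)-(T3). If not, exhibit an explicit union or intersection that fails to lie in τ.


τ is NOT a topology on X.

Axiom (T1): ∅ ∈ τ? Yes; X ∈ τ? Yes.
Axiom (T2/T3): check pairwise unions and intersections of members of τ.
Counterexample for (T2): {H} ∪ {J} = {H, J} ∉ τ. Therefore τ is NOT a topology.


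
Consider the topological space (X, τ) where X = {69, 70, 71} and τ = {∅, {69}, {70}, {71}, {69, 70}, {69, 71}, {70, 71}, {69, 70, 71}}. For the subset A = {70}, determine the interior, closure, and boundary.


int(A) = {70}, cl(A) = {70}, ∂A = ∅.

Closed sets in (X, τ) are complements of opens:
  closed(X, τ) = {∅, {69}, {70}, {71}, {69, 70}, {69, 71}, {70, 71}, {69, 70, 71}}.
int(A) = ⋃ {U ∈ τ : U ⊆ A}. Opens contained in A: ∅, {70}.
Taking the union of these: int(A) = {70}.
cl(A) = ⋂ {C closed : A ⊆ C}. Closed sets containing A: {70}, {69, 70}, {70, 71}, {69, 70, 71}.
Intersecting these: cl(A) = {70}.
∂A = cl(A) ∖ int(A) = {70} ∖ {70} = ∅.


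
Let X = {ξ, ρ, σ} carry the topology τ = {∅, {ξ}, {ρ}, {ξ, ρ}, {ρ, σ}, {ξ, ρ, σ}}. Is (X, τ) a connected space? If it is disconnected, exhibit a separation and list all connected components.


(X, τ) is disconnected; components = [{ξ}, {ρ, σ}].

Find clopen sets (U ∈ τ with X ∖ U ∈ τ):
  U = ∅, X ∖ U = {ξ, ρ, σ} — both open, so U is clopen.
  U = {ξ}, X ∖ U = {ρ, σ} — both open, so U is clopen.
  U = {ρ, σ}, X ∖ U = {ξ} — both open, so U is clopen.
  U = {ξ, ρ, σ}, X ∖ U = ∅ — both open, so U is clopen.
Nontrivial clopen(s) exist: e.g. {ξ}. So (X, τ) is disconnected.
Compute connected components by grouping points that agree on all clopens:
  component: {ξ}
  component: {ρ, σ}


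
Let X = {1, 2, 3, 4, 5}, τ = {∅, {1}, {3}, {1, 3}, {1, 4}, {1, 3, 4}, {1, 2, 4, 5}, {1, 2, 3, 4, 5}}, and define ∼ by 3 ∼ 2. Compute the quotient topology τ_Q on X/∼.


X/∼ = {[1], [2=3], [4], [5]}; |τ_Q| = 4.

Equivalence classes: [1], [2=3], [4], [5].
Quotient map π: X → X/∼ sends 1 ↦ [1], 2 ↦ [2=3], 3 ↦ [2=3], 4 ↦ [4], 5 ↦ [5].
For each subset V ⊆ X/∼, compute π^{-1}(V) ⊆ X and check whether π^{-1}(V) ∈ τ. V is open in τ_Q iff π^{-1}(V) ∈ τ.
  V = {}: π^{-1}(V) = ∅ ∈ τ ✓.
  V = {[1]}: π^{-1}(V) = {1} ∈ τ ✓.
  V = {[2=3]}: π^{-1}(V) = {2, 3} ∉ τ ✗.
  V = {[1], [2=3]}: π^{-1}(V) = {1, 2, 3} ∉ τ ✗.
  V = {[4]}: π^{-1}(V) = {4} ∉ τ ✗.
  V = {[1], [4]}: π^{-1}(V) = {1, 4} ∈ τ ✓.
  V = {[2=3], [4]}: π^{-1}(V) = {2, 3, 4} ∉ τ ✗.
  V = {[1], [2=3], [4]}: π^{-1}(V) = {1, 2, 3, 4} ∉ τ ✗.
  V = {[5]}: π^{-1}(V) = {5} ∉ τ ✗.
  V = {[1], [5]}: π^{-1}(V) = {1, 5} ∉ τ ✗.
  V = {[2=3], [5]}: π^{-1}(V) = {2, 3, 5} ∉ τ ✗.
  V = {[1], [2=3], [5]}: π^{-1}(V) = {1, 2, 3, 5} ∉ τ ✗.
  V = {[4], [5]}: π^{-1}(V) = {4, 5} ∉ τ ✗.
  V = {[1], [4], [5]}: π^{-1}(V) = {1, 4, 5} ∉ τ ✗.
  V = {[2=3], [4], [5]}: π^{-1}(V) = {2, 3, 4, 5} ∉ τ ✗.
  V = {[1], [2=3], [4], [5]}: π^{-1}(V) = {1, 2, 3, 4, 5} ∈ τ ✓.
Open sets in the quotient: τ_Q = {{}, {[1]}, {[1], [4]}, {[1], [2=3], [4], [5]}} (4 elements).


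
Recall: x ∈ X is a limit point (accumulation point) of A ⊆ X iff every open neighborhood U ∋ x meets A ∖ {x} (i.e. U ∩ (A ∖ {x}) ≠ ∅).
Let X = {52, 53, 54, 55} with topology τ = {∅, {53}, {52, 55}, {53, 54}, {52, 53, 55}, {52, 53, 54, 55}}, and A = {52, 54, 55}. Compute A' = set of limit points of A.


A' = {52, 55}

For each x ∈ X, list the open sets U ∈ τ with x ∈ U, then check whether U ∩ (A ∖ {x}) ≠ ∅ for every such U.
  x = 52: opens ∋ x are {52, 55}, {52, 53, 55}, {52, 53, 54, 55}; each meets A ∖ {52}, so x IS a limit point.
  x = 53: open {53} ∋ x has {53} ∩ (A ∖ {53}) = ∅, so x is NOT a limit point.
  x = 54: open {53, 54} ∋ x has {53, 54} ∩ (A ∖ {54}) = ∅, so x is NOT a limit point.
  x = 55: opens ∋ x are {52, 55}, {52, 53, 55}, {52, 53, 54, 55}; each meets A ∖ {55}, so x IS a limit point.
Collecting: A' = {52, 55}.


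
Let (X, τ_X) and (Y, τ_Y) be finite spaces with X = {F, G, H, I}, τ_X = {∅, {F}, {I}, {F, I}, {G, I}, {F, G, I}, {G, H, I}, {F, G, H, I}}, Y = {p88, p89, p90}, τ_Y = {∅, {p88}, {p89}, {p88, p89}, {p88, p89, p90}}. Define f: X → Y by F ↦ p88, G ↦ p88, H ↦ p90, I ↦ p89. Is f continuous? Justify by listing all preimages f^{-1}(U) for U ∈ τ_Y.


f is NOT continuous.

Compute f^{-1}(U) for each U ∈ τ_Y:
  U = ∅: f^{-1}(U) = ∅ ∈ τ_X ✓.
  U = {p88}: f^{-1}(U) = {F, G} ∉ τ_X ✗.
  U = {p89}: f^{-1}(U) = {I} ∈ τ_X ✓.
  U = {p88, p89}: f^{-1}(U) = {F, G, I} ∈ τ_X ✓.
  U = {p88, p89, p90}: f^{-1}(U) = {F, G, H, I} ∈ τ_X ✓.
Found U = {p88} with f^{-1}(U) = {F, G} not in τ_X. Therefore f is NOT continuous.


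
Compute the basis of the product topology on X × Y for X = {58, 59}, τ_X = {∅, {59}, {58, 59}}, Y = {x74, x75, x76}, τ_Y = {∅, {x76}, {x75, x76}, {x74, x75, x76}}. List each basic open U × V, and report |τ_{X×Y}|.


Basis B = {∅ × ∅, {59} × {x76}, {58, 59} × {x76}, {59} × {x75, x76}, {59} × {x74, x75, x76}, {58, 59} × {x75, x76}, {58, 59} × {x74, x75, x76}}; |τ_{X×Y}| = 10.

Enumerate products U × V with U ∈ τ_X, V ∈ τ_Y (deduplicated):
  ∅ × ∅ = {} (∅)
  {59} × {x76} = {(59,x76)}
  {58, 59} × {x76} = {(58,x76), (59,x76)}
  {59} × {x75, x76} = {(59,x75), (59,x76)}
  {59} × {x74, x75, x76} = {(59,x74), (59,x75), (59,x76)}
  {58, 59} × {x75, x76} = {(58,x75), (58,x76), (59,x75), (59,x76)}
  {58, 59} × {x74, x75, x76} = {(58,x74), (58,x75), (58,x76), (59,x74), (59,x75), (59,x76)}
These 7 distinct sets form the basis B.
Close under arbitrary unions to get τ_{X×Y}; counting gives |τ_{X×Y}| = 10.


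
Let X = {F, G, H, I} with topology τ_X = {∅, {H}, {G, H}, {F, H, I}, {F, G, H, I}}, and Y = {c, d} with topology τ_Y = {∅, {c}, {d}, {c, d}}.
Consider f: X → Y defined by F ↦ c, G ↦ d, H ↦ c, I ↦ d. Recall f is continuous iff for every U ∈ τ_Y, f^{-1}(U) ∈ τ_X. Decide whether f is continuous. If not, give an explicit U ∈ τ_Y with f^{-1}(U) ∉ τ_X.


f is NOT continuous.

Compute f^{-1}(U) for each U ∈ τ_Y:
  U = ∅: f^{-1}(U) = ∅ ∈ τ_X ✓.
  U = {c}: f^{-1}(U) = {F, H} ∉ τ_X ✗.
  U = {d}: f^{-1}(U) = {G, I} ∉ τ_X ✗.
  U = {c, d}: f^{-1}(U) = {F, G, H, I} ∈ τ_X ✓.
Found U = {c} with f^{-1}(U) = {F, H} not in τ_X. Therefore f is NOT continuous.


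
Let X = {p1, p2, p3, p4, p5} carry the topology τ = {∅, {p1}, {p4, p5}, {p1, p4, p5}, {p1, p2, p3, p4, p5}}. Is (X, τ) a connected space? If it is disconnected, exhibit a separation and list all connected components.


(X, τ) is connected.

Find clopen sets (U ∈ τ with X ∖ U ∈ τ):
  U = ∅, X ∖ U = {p1, p2, p3, p4, p5} — both open, so U is clopen.
  U = {p1, p2, p3, p4, p5}, X ∖ U = ∅ — both open, so U is clopen.
Only trivial clopens (∅ and X) exist, so (X, τ) is connected.
Compute connected components by grouping points that agree on all clopens:
  component: {p1, p2, p3, p4, p5}


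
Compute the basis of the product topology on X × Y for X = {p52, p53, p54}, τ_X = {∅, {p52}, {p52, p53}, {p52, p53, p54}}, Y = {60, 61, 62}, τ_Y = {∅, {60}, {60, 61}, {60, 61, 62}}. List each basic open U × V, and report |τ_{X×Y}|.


Basis B = {∅ × ∅, {p52} × {60}, {p52} × {60, 61}, {p52, p53} × {60}, {p52} × {60, 61, 62}, {p52, p53, p54} × {60}, {p52, p53} × {60, 61}, {p52, p53} × {60, 61, 62}, {p52, p53, p54} × {60, 61}, {p52, p53, p54} × {60, 61, 62}}; |τ_{X×Y}| = 20.

Enumerate products U × V with U ∈ τ_X, V ∈ τ_Y (deduplicated):
  ∅ × ∅ = {} (∅)
  {p52} × {60} = {(p52,60)}
  {p52} × {60, 61} = {(p52,60), (p52,61)}
  {p52, p53} × {60} = {(p52,60), (p53,60)}
  {p52} × {60, 61, 62} = {(p52,60), (p52,61), (p52,62)}
  {p52, p53, p54} × {60} = {(p52,60), (p53,60), (p54,60)}
  {p52, p53} × {60, 61} = {(p52,60), (p52,61), (p53,60), (p53,61)}
  {p52, p53} × {60, 61, 62} = {(p52,60), (p52,61), (p52,62), (p53,60), (p53,61), (p53,62)}
  {p52, p53, p54} × {60, 61} = {(p52,60), (p52,61), (p53,60), (p53,61), (p54,60), (p54,61)}
  {p52, p53, p54} × {60, 61, 62} = {(p52,60), (p52,61), (p52,62), (p53,60), (p53,61), (p53,62), (p54,60), (p54,61), (p54,62)}
These 10 distinct sets form the basis B.
Close under arbitrary unions to get τ_{X×Y}; counting gives |τ_{X×Y}| = 20.


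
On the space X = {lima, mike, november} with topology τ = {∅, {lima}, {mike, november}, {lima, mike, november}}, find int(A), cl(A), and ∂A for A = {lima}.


int(A) = {lima}, cl(A) = {lima}, ∂A = ∅.

Closed sets in (X, τ) are complements of opens:
  closed(X, τ) = {∅, {lima}, {mike, november}, {lima, mike, november}}.
int(A) = ⋃ {U ∈ τ : U ⊆ A}. Opens contained in A: ∅, {lima}.
Taking the union of these: int(A) = {lima}.
cl(A) = ⋂ {C closed : A ⊆ C}. Closed sets containing A: {lima}, {lima, mike, november}.
Intersecting these: cl(A) = {lima}.
∂A = cl(A) ∖ int(A) = {lima} ∖ {lima} = ∅.


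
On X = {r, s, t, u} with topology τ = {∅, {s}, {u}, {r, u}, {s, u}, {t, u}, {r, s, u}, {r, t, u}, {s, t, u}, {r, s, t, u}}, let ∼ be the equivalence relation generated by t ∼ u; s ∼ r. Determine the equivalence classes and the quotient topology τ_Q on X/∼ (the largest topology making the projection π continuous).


X/∼ = {[r=s], [t=u]}; |τ_Q| = 3.

Equivalence classes: [r=s], [t=u].
Quotient map π: X → X/∼ sends r ↦ [r=s], s ↦ [r=s], t ↦ [t=u], u ↦ [t=u].
For each subset V ⊆ X/∼, compute π^{-1}(V) ⊆ X and check whether π^{-1}(V) ∈ τ. V is open in τ_Q iff π^{-1}(V) ∈ τ.
  V = {}: π^{-1}(V) = ∅ ∈ τ ✓.
  V = {[r=s]}: π^{-1}(V) = {r, s} ∉ τ ✗.
  V = {[t=u]}: π^{-1}(V) = {t, u} ∈ τ ✓.
  V = {[r=s], [t=u]}: π^{-1}(V) = {r, s, t, u} ∈ τ ✓.
Open sets in the quotient: τ_Q = {{}, {[t=u]}, {[r=s], [t=u]}} (3 elements).


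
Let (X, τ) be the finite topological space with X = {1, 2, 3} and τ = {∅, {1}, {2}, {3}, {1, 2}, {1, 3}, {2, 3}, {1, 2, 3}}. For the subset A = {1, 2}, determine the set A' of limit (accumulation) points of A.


A' = ∅

For each x ∈ X, list the open sets U ∈ τ with x ∈ U, then check whether U ∩ (A ∖ {x}) ≠ ∅ for every such U.
  x = 1: open {1} ∋ x has {1} ∩ (A ∖ {1}) = ∅, so x is NOT a limit point.
  x = 2: open {2} ∋ x has {2} ∩ (A ∖ {2}) = ∅, so x is NOT a limit point.
  x = 3: open {3} ∋ x has {3} ∩ (A ∖ {3}) = ∅, so x is NOT a limit point.
Collecting: A' = ∅.


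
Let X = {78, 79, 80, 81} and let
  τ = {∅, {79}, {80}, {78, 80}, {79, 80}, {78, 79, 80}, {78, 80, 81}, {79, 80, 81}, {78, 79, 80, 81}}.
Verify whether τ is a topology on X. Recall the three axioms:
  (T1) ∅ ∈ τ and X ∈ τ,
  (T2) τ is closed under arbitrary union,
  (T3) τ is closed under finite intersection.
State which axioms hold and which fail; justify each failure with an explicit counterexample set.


τ is NOT a topology on X.

Axiom (T1): ∅ ∈ τ? Yes; X ∈ τ? Yes.
Axiom (T2/T3): check pairwise unions and intersections of members of τ.
Counterexample for (T3): {78, 80, 81} ∩ {79, 80, 81} = {80, 81} ∉ τ. Therefore τ is NOT a topology.


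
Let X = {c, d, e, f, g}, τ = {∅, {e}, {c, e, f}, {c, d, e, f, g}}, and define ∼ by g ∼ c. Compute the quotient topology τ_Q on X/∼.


X/∼ = {[c=g], [d], [e], [f]}; |τ_Q| = 3.

Equivalence classes: [c=g], [d], [e], [f].
Quotient map π: X → X/∼ sends c ↦ [c=g], d ↦ [d], e ↦ [e], f ↦ [f], g ↦ [c=g].
For each subset V ⊆ X/∼, compute π^{-1}(V) ⊆ X and check whether π^{-1}(V) ∈ τ. V is open in τ_Q iff π^{-1}(V) ∈ τ.
  V = {}: π^{-1}(V) = ∅ ∈ τ ✓.
  V = {[c=g]}: π^{-1}(V) = {c, g} ∉ τ ✗.
  V = {[d]}: π^{-1}(V) = {d} ∉ τ ✗.
  V = {[c=g], [d]}: π^{-1}(V) = {c, d, g} ∉ τ ✗.
  V = {[e]}: π^{-1}(V) = {e} ∈ τ ✓.
  V = {[c=g], [e]}: π^{-1}(V) = {c, e, g} ∉ τ ✗.
  V = {[d], [e]}: π^{-1}(V) = {d, e} ∉ τ ✗.
  V = {[c=g], [d], [e]}: π^{-1}(V) = {c, d, e, g} ∉ τ ✗.
  V = {[f]}: π^{-1}(V) = {f} ∉ τ ✗.
  V = {[c=g], [f]}: π^{-1}(V) = {c, f, g} ∉ τ ✗.
  V = {[d], [f]}: π^{-1}(V) = {d, f} ∉ τ ✗.
  V = {[c=g], [d], [f]}: π^{-1}(V) = {c, d, f, g} ∉ τ ✗.
  V = {[e], [f]}: π^{-1}(V) = {e, f} ∉ τ ✗.
  V = {[c=g], [e], [f]}: π^{-1}(V) = {c, e, f, g} ∉ τ ✗.
  V = {[d], [e], [f]}: π^{-1}(V) = {d, e, f} ∉ τ ✗.
  V = {[c=g], [d], [e], [f]}: π^{-1}(V) = {c, d, e, f, g} ∈ τ ✓.
Open sets in the quotient: τ_Q = {{}, {[e]}, {[c=g], [d], [e], [f]}} (3 elements).


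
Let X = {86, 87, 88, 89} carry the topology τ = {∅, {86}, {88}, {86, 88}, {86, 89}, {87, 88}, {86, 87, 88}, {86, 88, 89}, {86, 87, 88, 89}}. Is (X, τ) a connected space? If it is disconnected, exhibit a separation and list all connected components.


(X, τ) is disconnected; components = [{86, 89}, {87, 88}].

Find clopen sets (U ∈ τ with X ∖ U ∈ τ):
  U = ∅, X ∖ U = {86, 87, 88, 89} — both open, so U is clopen.
  U = {86, 89}, X ∖ U = {87, 88} — both open, so U is clopen.
  U = {87, 88}, X ∖ U = {86, 89} — both open, so U is clopen.
  U = {86, 87, 88, 89}, X ∖ U = ∅ — both open, so U is clopen.
Nontrivial clopen(s) exist: e.g. {86, 89}. So (X, τ) is disconnected.
Compute connected components by grouping points that agree on all clopens:
  component: {86, 89}
  component: {87, 88}


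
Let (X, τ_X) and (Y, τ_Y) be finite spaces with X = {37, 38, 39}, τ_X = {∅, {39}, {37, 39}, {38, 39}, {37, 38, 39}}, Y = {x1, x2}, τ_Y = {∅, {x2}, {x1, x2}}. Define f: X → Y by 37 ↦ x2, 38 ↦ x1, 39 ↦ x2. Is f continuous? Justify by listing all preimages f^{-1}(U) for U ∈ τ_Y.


f IS continuous.

Compute f^{-1}(U) for each U ∈ τ_Y:
  U = ∅: f^{-1}(U) = ∅ ∈ τ_X ✓.
  U = {x2}: f^{-1}(U) = {37, 39} ∈ τ_X ✓.
  U = {x1, x2}: f^{-1}(U) = {37, 38, 39} ∈ τ_X ✓.
Every preimage lies in τ_X, so f IS continuous.


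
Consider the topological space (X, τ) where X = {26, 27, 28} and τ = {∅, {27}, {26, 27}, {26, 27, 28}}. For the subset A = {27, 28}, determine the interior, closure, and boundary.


int(A) = {27}, cl(A) = {26, 27, 28}, ∂A = {26, 28}.

Closed sets in (X, τ) are complements of opens:
  closed(X, τ) = {∅, {28}, {26, 28}, {26, 27, 28}}.
int(A) = ⋃ {U ∈ τ : U ⊆ A}. Opens contained in A: ∅, {27}.
Taking the union of these: int(A) = {27}.
cl(A) = ⋂ {C closed : A ⊆ C}. Closed sets containing A: {26, 27, 28}.
Intersecting these: cl(A) = {26, 27, 28}.
∂A = cl(A) ∖ int(A) = {26, 27, 28} ∖ {27} = {26, 28}.


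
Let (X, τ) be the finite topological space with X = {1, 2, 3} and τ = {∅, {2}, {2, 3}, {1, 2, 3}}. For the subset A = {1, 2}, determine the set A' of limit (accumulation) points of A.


A' = {1, 3}

For each x ∈ X, list the open sets U ∈ τ with x ∈ U, then check whether U ∩ (A ∖ {x}) ≠ ∅ for every such U.
  x = 1: opens ∋ x are {1, 2, 3}; each meets A ∖ {1}, so x IS a limit point.
  x = 2: open {2} ∋ x has {2} ∩ (A ∖ {2}) = ∅, so x is NOT a limit point.
  x = 3: opens ∋ x are {2, 3}, {1, 2, 3}; each meets A ∖ {3}, so x IS a limit point.
Collecting: A' = {1, 3}.


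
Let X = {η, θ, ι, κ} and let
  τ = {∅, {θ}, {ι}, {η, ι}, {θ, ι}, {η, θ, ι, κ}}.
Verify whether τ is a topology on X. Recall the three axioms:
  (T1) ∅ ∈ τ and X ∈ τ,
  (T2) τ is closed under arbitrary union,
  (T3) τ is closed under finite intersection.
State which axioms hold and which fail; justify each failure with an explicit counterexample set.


τ is NOT a topology on X.

Axiom (T1): ∅ ∈ τ? Yes; X ∈ τ? Yes.
Axiom (T2/T3): check pairwise unions and intersections of members of τ.
Counterexample for (T2): {θ} ∪ {η, ι} = {η, θ, ι} ∉ τ. Therefore τ is NOT a topology.


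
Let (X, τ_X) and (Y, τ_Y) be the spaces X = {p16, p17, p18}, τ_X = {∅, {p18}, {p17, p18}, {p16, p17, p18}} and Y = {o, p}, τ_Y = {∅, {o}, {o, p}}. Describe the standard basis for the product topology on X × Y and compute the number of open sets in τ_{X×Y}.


Basis B = {∅ × ∅, {p18} × {o}, {p17, p18} × {o}, {p18} × {o, p}, {p16, p17, p18} × {o}, {p17, p18} × {o, p}, {p16, p17, p18} × {o, p}}; |τ_{X×Y}| = 10.

Enumerate products U × V with U ∈ τ_X, V ∈ τ_Y (deduplicated):
  ∅ × ∅ = {} (∅)
  {p18} × {o} = {(p18,o)}
  {p17, p18} × {o} = {(p17,o), (p18,o)}
  {p18} × {o, p} = {(p18,o), (p18,p)}
  {p16, p17, p18} × {o} = {(p16,o), (p17,o), (p18,o)}
  {p17, p18} × {o, p} = {(p17,o), (p17,p), (p18,o), (p18,p)}
  {p16, p17, p18} × {o, p} = {(p16,o), (p16,p), (p17,o), (p17,p), (p18,o), (p18,p)}
These 7 distinct sets form the basis B.
Close under arbitrary unions to get τ_{X×Y}; counting gives |τ_{X×Y}| = 10.


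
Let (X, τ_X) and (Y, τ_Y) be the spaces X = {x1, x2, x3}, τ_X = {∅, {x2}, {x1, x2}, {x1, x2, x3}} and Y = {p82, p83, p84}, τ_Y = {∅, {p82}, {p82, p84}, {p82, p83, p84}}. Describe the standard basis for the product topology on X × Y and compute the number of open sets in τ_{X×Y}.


Basis B = {∅ × ∅, {x2} × {p82}, {x1, x2} × {p82}, {x2} × {p82, p84}, {x1, x2, x3} × {p82}, {x2} × {p82, p83, p84}, {x1, x2} × {p82, p84}, {x1, x2} × {p82, p83, p84}, {x1, x2, x3} × {p82, p84}, {x1, x2, x3} × {p82, p83, p84}}; |τ_{X×Y}| = 20.

Enumerate products U × V with U ∈ τ_X, V ∈ τ_Y (deduplicated):
  ∅ × ∅ = {} (∅)
  {x2} × {p82} = {(x2,p82)}
  {x1, x2} × {p82} = {(x1,p82), (x2,p82)}
  {x2} × {p82, p84} = {(x2,p82), (x2,p84)}
  {x1, x2, x3} × {p82} = {(x1,p82), (x2,p82), (x3,p82)}
  {x2} × {p82, p83, p84} = {(x2,p82), (x2,p83), (x2,p84)}
  {x1, x2} × {p82, p84} = {(x1,p82), (x1,p84), (x2,p82), (x2,p84)}
  {x1, x2} × {p82, p83, p84} = {(x1,p82), (x1,p83), (x1,p84), (x2,p82), (x2,p83), (x2,p84)}
  {x1, x2, x3} × {p82, p84} = {(x1,p82), (x1,p84), (x2,p82), (x2,p84), (x3,p82), (x3,p84)}
  {x1, x2, x3} × {p82, p83, p84} = {(x1,p82), (x1,p83), (x1,p84), (x2,p82), (x2,p83), (x2,p84), (x3,p82), (x3,p83), (x3,p84)}
These 10 distinct sets form the basis B.
Close under arbitrary unions to get τ_{X×Y}; counting gives |τ_{X×Y}| = 20.


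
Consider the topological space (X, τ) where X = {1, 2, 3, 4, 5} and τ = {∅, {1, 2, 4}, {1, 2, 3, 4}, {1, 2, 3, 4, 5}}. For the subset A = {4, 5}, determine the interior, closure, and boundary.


int(A) = ∅, cl(A) = {1, 2, 3, 4, 5}, ∂A = {1, 2, 3, 4, 5}.

Closed sets in (X, τ) are complements of opens:
  closed(X, τ) = {∅, {5}, {3, 5}, {1, 2, 3, 4, 5}}.
int(A) = ⋃ {U ∈ τ : U ⊆ A}. Opens contained in A: ∅.
Taking the union of these: int(A) = ∅.
cl(A) = ⋂ {C closed : A ⊆ C}. Closed sets containing A: {1, 2, 3, 4, 5}.
Intersecting these: cl(A) = {1, 2, 3, 4, 5}.
∂A = cl(A) ∖ int(A) = {1, 2, 3, 4, 5} ∖ ∅ = {1, 2, 3, 4, 5}.


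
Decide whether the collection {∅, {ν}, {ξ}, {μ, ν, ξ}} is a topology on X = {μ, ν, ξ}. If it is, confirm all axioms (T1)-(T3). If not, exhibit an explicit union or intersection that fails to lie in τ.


τ is NOT a topology on X.

Axiom (T1): ∅ ∈ τ? Yes; X ∈ τ? Yes.
Axiom (T2/T3): check pairwise unions and intersections of members of τ.
Counterexample for (T2): {ν} ∪ {ξ} = {ν, ξ} ∉ τ. Therefore τ is NOT a topology.


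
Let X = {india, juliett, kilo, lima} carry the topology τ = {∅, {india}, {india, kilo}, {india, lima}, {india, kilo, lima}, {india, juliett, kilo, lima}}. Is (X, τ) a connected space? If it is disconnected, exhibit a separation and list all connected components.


(X, τ) is connected.

Find clopen sets (U ∈ τ with X ∖ U ∈ τ):
  U = ∅, X ∖ U = {india, juliett, kilo, lima} — both open, so U is clopen.
  U = {india, juliett, kilo, lima}, X ∖ U = ∅ — both open, so U is clopen.
Only trivial clopens (∅ and X) exist, so (X, τ) is connected.
Compute connected components by grouping points that agree on all clopens:
  component: {india, juliett, kilo, lima}


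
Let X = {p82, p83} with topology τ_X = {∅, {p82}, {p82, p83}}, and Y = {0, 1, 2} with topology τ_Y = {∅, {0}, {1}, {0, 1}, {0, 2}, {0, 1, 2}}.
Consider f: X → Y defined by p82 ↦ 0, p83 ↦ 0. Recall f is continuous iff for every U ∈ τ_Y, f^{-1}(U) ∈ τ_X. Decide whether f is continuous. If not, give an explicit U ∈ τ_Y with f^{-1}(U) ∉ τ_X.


f IS continuous.

Compute f^{-1}(U) for each U ∈ τ_Y:
  U = ∅: f^{-1}(U) = ∅ ∈ τ_X ✓.
  U = {0}: f^{-1}(U) = {p82, p83} ∈ τ_X ✓.
  U = {1}: f^{-1}(U) = ∅ ∈ τ_X ✓.
  U = {0, 1}: f^{-1}(U) = {p82, p83} ∈ τ_X ✓.
  U = {0, 2}: f^{-1}(U) = {p82, p83} ∈ τ_X ✓.
  U = {0, 1, 2}: f^{-1}(U) = {p82, p83} ∈ τ_X ✓.
Every preimage lies in τ_X, so f IS continuous.


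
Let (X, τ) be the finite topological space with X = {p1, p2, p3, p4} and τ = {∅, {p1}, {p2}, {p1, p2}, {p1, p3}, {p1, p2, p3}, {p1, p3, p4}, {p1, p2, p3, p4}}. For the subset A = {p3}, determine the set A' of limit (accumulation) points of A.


A' = {p4}

For each x ∈ X, list the open sets U ∈ τ with x ∈ U, then check whether U ∩ (A ∖ {x}) ≠ ∅ for every such U.
  x = p1: open {p1} ∋ x has {p1} ∩ (A ∖ {p1}) = ∅, so x is NOT a limit point.
  x = p2: open {p2} ∋ x has {p2} ∩ (A ∖ {p2}) = ∅, so x is NOT a limit point.
  x = p3: open {p1, p3} ∋ x has {p1, p3} ∩ (A ∖ {p3}) = ∅, so x is NOT a limit point.
  x = p4: opens ∋ x are {p1, p3, p4}, {p1, p2, p3, p4}; each meets A ∖ {p4}, so x IS a limit point.
Collecting: A' = {p4}.


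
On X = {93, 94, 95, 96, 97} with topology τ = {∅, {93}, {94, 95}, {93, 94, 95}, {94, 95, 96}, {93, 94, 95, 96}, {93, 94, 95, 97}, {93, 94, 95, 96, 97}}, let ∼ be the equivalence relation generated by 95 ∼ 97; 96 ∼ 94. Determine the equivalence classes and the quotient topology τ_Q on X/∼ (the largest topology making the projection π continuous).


X/∼ = {[93], [94=96], [95=97]}; |τ_Q| = 3.

Equivalence classes: [93], [94=96], [95=97].
Quotient map π: X → X/∼ sends 93 ↦ [93], 94 ↦ [94=96], 95 ↦ [95=97], 96 ↦ [94=96], 97 ↦ [95=97].
For each subset V ⊆ X/∼, compute π^{-1}(V) ⊆ X and check whether π^{-1}(V) ∈ τ. V is open in τ_Q iff π^{-1}(V) ∈ τ.
  V = {}: π^{-1}(V) = ∅ ∈ τ ✓.
  V = {[93]}: π^{-1}(V) = {93} ∈ τ ✓.
  V = {[94=96]}: π^{-1}(V) = {94, 96} ∉ τ ✗.
  V = {[93], [94=96]}: π^{-1}(V) = {93, 94, 96} ∉ τ ✗.
  V = {[95=97]}: π^{-1}(V) = {95, 97} ∉ τ ✗.
  V = {[93], [95=97]}: π^{-1}(V) = {93, 95, 97} ∉ τ ✗.
  V = {[94=96], [95=97]}: π^{-1}(V) = {94, 95, 96, 97} ∉ τ ✗.
  V = {[93], [94=96], [95=97]}: π^{-1}(V) = {93, 94, 95, 96, 97} ∈ τ ✓.
Open sets in the quotient: τ_Q = {{}, {[93]}, {[93], [94=96], [95=97]}} (3 elements).


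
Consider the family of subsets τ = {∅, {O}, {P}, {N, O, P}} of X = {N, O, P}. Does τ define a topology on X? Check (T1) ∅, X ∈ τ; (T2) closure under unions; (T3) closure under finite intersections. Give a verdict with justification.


τ is NOT a topology on X.

Axiom (T1): ∅ ∈ τ? Yes; X ∈ τ? Yes.
Axiom (T2/T3): check pairwise unions and intersections of members of τ.
Counterexample for (T2): {O} ∪ {P} = {O, P} ∉ τ. Therefore τ is NOT a topology.


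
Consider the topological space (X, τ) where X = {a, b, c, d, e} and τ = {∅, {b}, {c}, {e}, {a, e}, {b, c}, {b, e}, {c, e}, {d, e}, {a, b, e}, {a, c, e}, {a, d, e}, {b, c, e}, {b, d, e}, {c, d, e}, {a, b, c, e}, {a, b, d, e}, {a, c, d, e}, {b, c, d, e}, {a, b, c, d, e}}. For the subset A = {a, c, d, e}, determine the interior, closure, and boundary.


int(A) = {a, c, d, e}, cl(A) = {a, c, d, e}, ∂A = ∅.

Closed sets in (X, τ) are complements of opens:
  closed(X, τ) = {∅, {a}, {b}, {c}, {d}, {a, b}, {a, c}, {a, d}, {b, c}, {b, d}, {c, d}, {a, b, c}, {a, b, d}, {a, c, d}, {a, d, e}, {b, c, d}, {a, b, c, d}, {a, b, d, e}, {a, c, d, e}, {a, b, c, d, e}}.
int(A) = ⋃ {U ∈ τ : U ⊆ A}. Opens contained in A: ∅, {c}, {e}, {a, e}, {c, e}, {d, e}, {a, c, e}, {a, d, e}, {c, d, e}, {a, c, d, e}.
Taking the union of these: int(A) = {a, c, d, e}.
cl(A) = ⋂ {C closed : A ⊆ C}. Closed sets containing A: {a, c, d, e}, {a, b, c, d, e}.
Intersecting these: cl(A) = {a, c, d, e}.
∂A = cl(A) ∖ int(A) = {a, c, d, e} ∖ {a, c, d, e} = ∅.


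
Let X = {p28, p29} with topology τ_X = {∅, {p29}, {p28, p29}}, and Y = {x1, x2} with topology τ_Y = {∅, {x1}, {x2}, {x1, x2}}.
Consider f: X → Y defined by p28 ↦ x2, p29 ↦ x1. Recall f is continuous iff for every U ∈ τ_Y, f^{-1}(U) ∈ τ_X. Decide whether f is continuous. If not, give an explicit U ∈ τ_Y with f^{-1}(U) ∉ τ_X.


f is NOT continuous.

Compute f^{-1}(U) for each U ∈ τ_Y:
  U = ∅: f^{-1}(U) = ∅ ∈ τ_X ✓.
  U = {x1}: f^{-1}(U) = {p29} ∈ τ_X ✓.
  U = {x2}: f^{-1}(U) = {p28} ∉ τ_X ✗.
  U = {x1, x2}: f^{-1}(U) = {p28, p29} ∈ τ_X ✓.
Found U = {x2} with f^{-1}(U) = {p28} not in τ_X. Therefore f is NOT continuous.


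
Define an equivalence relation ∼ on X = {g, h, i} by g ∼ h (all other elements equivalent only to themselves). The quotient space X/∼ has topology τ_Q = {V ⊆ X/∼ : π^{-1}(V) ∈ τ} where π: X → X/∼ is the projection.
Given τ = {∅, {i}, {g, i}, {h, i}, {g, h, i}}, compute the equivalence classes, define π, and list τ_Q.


X/∼ = {[g=h], [i]}; |τ_Q| = 3.

Equivalence classes: [g=h], [i].
Quotient map π: X → X/∼ sends g ↦ [g=h], h ↦ [g=h], i ↦ [i].
For each subset V ⊆ X/∼, compute π^{-1}(V) ⊆ X and check whether π^{-1}(V) ∈ τ. V is open in τ_Q iff π^{-1}(V) ∈ τ.
  V = {}: π^{-1}(V) = ∅ ∈ τ ✓.
  V = {[g=h]}: π^{-1}(V) = {g, h} ∉ τ ✗.
  V = {[i]}: π^{-1}(V) = {i} ∈ τ ✓.
  V = {[g=h], [i]}: π^{-1}(V) = {g, h, i} ∈ τ ✓.
Open sets in the quotient: τ_Q = {{}, {[i]}, {[g=h], [i]}} (3 elements).


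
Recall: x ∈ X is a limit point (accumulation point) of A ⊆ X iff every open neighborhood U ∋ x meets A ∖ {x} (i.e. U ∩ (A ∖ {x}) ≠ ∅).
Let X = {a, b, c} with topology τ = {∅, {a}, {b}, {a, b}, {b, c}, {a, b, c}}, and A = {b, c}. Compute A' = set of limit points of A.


A' = {c}

For each x ∈ X, list the open sets U ∈ τ with x ∈ U, then check whether U ∩ (A ∖ {x}) ≠ ∅ for every such U.
  x = a: open {a} ∋ x has {a} ∩ (A ∖ {a}) = ∅, so x is NOT a limit point.
  x = b: open {b} ∋ x has {b} ∩ (A ∖ {b}) = ∅, so x is NOT a limit point.
  x = c: opens ∋ x are {b, c}, {a, b, c}; each meets A ∖ {c}, so x IS a limit point.
Collecting: A' = {c}.


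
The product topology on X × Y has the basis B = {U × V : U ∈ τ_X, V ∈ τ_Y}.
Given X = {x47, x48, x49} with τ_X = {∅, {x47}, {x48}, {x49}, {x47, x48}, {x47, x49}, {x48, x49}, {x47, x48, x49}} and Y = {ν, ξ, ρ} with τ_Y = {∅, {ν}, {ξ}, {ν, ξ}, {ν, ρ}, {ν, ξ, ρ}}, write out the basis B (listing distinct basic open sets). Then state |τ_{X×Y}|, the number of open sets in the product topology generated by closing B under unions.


Basis B = {∅ × ∅, {x47} × {ν}, {x47} × {ξ}, {x48} × {ν}, {x48} × {ξ}, {x49} × {ν}, {x49} × {ξ}, {x47} × {ν, ξ}, {x47} × {ν, ρ}, {x47, x48} × {ν}, {x47, x49} × {ν}, {x47, x48} × {ξ}, {x47, x49} × {ξ}, {x48} × {ν, ξ}, {x48} × {ν, ρ}, {x48, x49} × {ν}, {x48, x49} × {ξ}, {x49} × {ν, ξ}, {x49} × {ν, ρ}, {x47} × {ν, ξ, ρ}, {x47, x48, x49} × {ν}, {x47, x48, x49} × {ξ}, {x48} × {ν, ξ, ρ}, {x49} × {ν, ξ, ρ}, {x47, x48} × {ν, ξ}, {x47, x49} × {ν, ξ}, {x47, x48} × {ν, ρ}, {x47, x49} × {ν, ρ}, {x48, x49} × {ν, ξ}, {x48, x49} × {ν, ρ}, {x47, x48} × {ν, ξ, ρ}, {x47, x49} × {ν, ξ, ρ}, {x47, x48, x49} × {ν, ξ}, {x47, x48, x49} × {ν, ρ}, {x48, x49} × {ν, ξ, ρ}, {x47, x48, x49} × {ν, ξ, ρ}}; |τ_{X×Y}| = 216.

Enumerate products U × V with U ∈ τ_X, V ∈ τ_Y (deduplicated):
  ∅ × ∅ = {} (∅)
  {x47} × {ν} = {(x47,ν)}
  {x47} × {ξ} = {(x47,ξ)}
  {x48} × {ν} = {(x48,ν)}
  {x48} × {ξ} = {(x48,ξ)}
  {x49} × {ν} = {(x49,ν)}
  {x49} × {ξ} = {(x49,ξ)}
  {x47} × {ν, ξ} = {(x47,ν), (x47,ξ)}
  {x47} × {ν, ρ} = {(x47,ν), (x47,ρ)}
  {x47, x48} × {ν} = {(x47,ν), (x48,ν)}
  {x47, x49} × {ν} = {(x47,ν), (x49,ν)}
  {x47, x48} × {ξ} = {(x47,ξ), (x48,ξ)}
  {x47, x49} × {ξ} = {(x47,ξ), (x49,ξ)}
  {x48} × {ν, ξ} = {(x48,ν), (x48,ξ)}
  {x48} × {ν, ρ} = {(x48,ν), (x48,ρ)}
  {x48, x49} × {ν} = {(x48,ν), (x49,ν)}
  {x48, x49} × {ξ} = {(x48,ξ), (x49,ξ)}
  {x49} × {ν, ξ} = {(x49,ν), (x49,ξ)}
  {x49} × {ν, ρ} = {(x49,ν), (x49,ρ)}
  {x47} × {ν, ξ, ρ} = {(x47,ν), (x47,ξ), (x47,ρ)}
  {x47, x48, x49} × {ν} = {(x47,ν), (x48,ν), (x49,ν)}
  {x47, x48, x49} × {ξ} = {(x47,ξ), (x48,ξ), (x49,ξ)}
  {x48} × {ν, ξ, ρ} = {(x48,ν), (x48,ξ), (x48,ρ)}
  {x49} × {ν, ξ, ρ} = {(x49,ν), (x49,ξ), (x49,ρ)}
  {x47, x48} × {ν, ξ} = {(x47,ν), (x47,ξ), (x48,ν), (x48,ξ)}
  {x47, x49} × {ν, ξ} = {(x47,ν), (x47,ξ), (x49,ν), (x49,ξ)}
  {x47, x48} × {ν, ρ} = {(x47,ν), (x47,ρ), (x48,ν), (x48,ρ)}
  {x47, x49} × {ν, ρ} = {(x47,ν), (x47,ρ), (x49,ν), (x49,ρ)}
  {x48, x49} × {ν, ξ} = {(x48,ν), (x48,ξ), (x49,ν), (x49,ξ)}
  {x48, x49} × {ν, ρ} = {(x48,ν), (x48,ρ), (x49,ν), (x49,ρ)}
  {x47, x48} × {ν, ξ, ρ} = {(x47,ν), (x47,ξ), (x47,ρ), (x48,ν), (x48,ξ), (x48,ρ)}
  {x47, x49} × {ν, ξ, ρ} = {(x47,ν), (x47,ξ), (x47,ρ), (x49,ν), (x49,ξ), (x49,ρ)}
  {x47, x48, x49} × {ν, ξ} = {(x47,ν), (x47,ξ), (x48,ν), (x48,ξ), (x49,ν), (x49,ξ)}
  {x47, x48, x49} × {ν, ρ} = {(x47,ν), (x47,ρ), (x48,ν), (x48,ρ), (x49,ν), (x49,ρ)}
  {x48, x49} × {ν, ξ, ρ} = {(x48,ν), (x48,ξ), (x48,ρ), (x49,ν), (x49,ξ), (x49,ρ)}
  {x47, x48, x49} × {ν, ξ, ρ} = {(x47,ν), (x47,ξ), (x47,ρ), (x48,ν), (x48,ξ), (x48,ρ), (x49,ν), (x49,ξ), (x49,ρ)}
These 36 distinct sets form the basis B.
Close under arbitrary unions to get τ_{X×Y}; counting gives |τ_{X×Y}| = 216.
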